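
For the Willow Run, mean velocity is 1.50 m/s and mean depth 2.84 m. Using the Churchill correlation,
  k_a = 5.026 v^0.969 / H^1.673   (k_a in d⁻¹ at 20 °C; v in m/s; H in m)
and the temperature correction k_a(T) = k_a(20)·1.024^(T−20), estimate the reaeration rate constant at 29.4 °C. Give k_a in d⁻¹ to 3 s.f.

k_a ≈ 1.62 d⁻¹

k_a(20) = 5.026 × 1.50^0.969 / 2.84^1.673 = 5.026 × 1.481 / 5.733 = 1.299 d⁻¹.
k_a(29.4) = 1.299 × 1.024^(29.4−20) = 1.299 × 1.250 = 1.623 d⁻¹.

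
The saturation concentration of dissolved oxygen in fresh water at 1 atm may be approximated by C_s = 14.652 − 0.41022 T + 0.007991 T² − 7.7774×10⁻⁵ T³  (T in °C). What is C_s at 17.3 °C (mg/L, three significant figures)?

C_s ≈ 9.54 mg/L

C_s = 14.652 − 0.41022×17.3 + 0.007991×17.3² − 7.7774×10⁻⁵×17.3³ = 9.544 mg/L.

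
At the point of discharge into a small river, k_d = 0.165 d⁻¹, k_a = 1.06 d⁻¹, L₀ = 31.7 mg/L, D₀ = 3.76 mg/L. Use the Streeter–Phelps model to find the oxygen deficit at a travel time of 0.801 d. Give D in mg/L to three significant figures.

D ≈ 4.23 mg/L

k_d L₀/(k_a−k_d) = 0.165×31.7/(1.06−0.165) = 5.231/0.8950 = 5.844 mg/L.
e^(−k_d t) = e^(−0.165×0.8010) = 0.8762; e^(−k_a t) = e^(−1.06×0.8010) = 0.4278.
D = 5.844 × (0.8762 − 0.4278) + 3.76 × 0.4278 = 2.620 + 1.609 = 4.229 mg/L.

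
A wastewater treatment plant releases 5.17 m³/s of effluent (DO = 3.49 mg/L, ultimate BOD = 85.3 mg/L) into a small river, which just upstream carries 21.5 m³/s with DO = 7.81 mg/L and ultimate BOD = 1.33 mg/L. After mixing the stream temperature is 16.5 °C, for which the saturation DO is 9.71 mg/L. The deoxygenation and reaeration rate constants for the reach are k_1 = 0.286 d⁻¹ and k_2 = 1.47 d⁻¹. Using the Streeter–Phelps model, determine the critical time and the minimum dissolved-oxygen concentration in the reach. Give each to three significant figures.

t_c ≈ 0.511 d; minimum DO ≈ 6.75 mg/L

Mixed DO = (21.5×7.81 + 5.17×3.49)/(21.5+5.17) = 186.0/26.67 = 6.973 mg/L.
Mixed L₀ = (21.5×1.33 + 5.17×85.3)/(26.67) = 469.6/26.67 = 17.61 mg/L.
Initial deficit D₀ = C_s − DO₀ = 9.71 − 6.973 = 2.737 mg/L.
t_c = (1/1.184) ln[(1.47/0.286)(1 − 2.737×1.184/(0.286×17.61))] = 0.8446 × ln(1.832) = 0.5112 d.
D_c = (0.286/1.47) × 17.61 × e^(−0.286×0.5112) = 0.1946 × 17.61 × 0.8640 = 2.960 mg/L.
Minimum DO = 9.71 − 2.960 = 6.750 mg/L.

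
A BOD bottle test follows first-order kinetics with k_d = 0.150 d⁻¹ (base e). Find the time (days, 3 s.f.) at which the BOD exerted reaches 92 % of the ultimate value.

t ≈ 16.8 d

y/L₀ = 1 − e^(−k_d t) = 0.92 ⇒ e^(−k_d t) = 0.0800
t = −ln(0.0800) / 0.150 = 2.526 / 0.150 = 16.84 d.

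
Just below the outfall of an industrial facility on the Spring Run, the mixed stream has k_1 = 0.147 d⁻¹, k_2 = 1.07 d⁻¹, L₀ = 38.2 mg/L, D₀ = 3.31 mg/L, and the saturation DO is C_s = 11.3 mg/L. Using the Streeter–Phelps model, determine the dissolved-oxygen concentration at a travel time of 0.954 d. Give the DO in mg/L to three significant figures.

k_1 L₀/(k_2−k_1) = 0.147×38.2/(1.07−0.147) = 5.615/0.9230 = 6.084 mg/L.
e^(−k_1 t) = e^(−0.147×0.9540) = 0.8692; e^(−k_2 t) = e^(−1.07×0.9540) = 0.3603.
D = 6.084 × (0.8692 − 0.3603) + 3.31 × 0.3603 = 3.096 + 1.193 = 4.288 mg/L.
DO = C_s − D = 11.3 − 4.288 = 7.012 mg/L.

DO ≈ 7.01 mg/L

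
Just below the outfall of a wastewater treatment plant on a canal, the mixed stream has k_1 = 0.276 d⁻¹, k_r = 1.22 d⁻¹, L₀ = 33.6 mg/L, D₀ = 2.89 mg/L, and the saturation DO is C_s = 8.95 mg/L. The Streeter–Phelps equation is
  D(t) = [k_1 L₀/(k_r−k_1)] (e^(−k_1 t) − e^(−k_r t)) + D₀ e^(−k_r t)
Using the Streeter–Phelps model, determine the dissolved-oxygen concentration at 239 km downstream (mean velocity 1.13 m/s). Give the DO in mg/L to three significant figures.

DO ≈ 4.30 mg/L

Travel time t = x/v = 239 km / (1.13 m/s) = 239000 m / 1.13 m/s = 211500 s = 2.448 d.
k_1 L₀/(k_r−k_1) = 0.276×33.6/(1.22−0.276) = 9.274/0.9440 = 9.824 mg/L.
e^(−k_1 t) = e^(−0.276×2.448) = 0.5088; e^(−k_r t) = e^(−1.22×2.448) = 0.05046.
D = 9.824 × (0.5088 − 0.05046) + 2.89 × 0.05046 = 4.503 + 0.1458 = 4.649 mg/L.
DO = C_s − D = 8.95 − 4.649 = 4.301 mg/L.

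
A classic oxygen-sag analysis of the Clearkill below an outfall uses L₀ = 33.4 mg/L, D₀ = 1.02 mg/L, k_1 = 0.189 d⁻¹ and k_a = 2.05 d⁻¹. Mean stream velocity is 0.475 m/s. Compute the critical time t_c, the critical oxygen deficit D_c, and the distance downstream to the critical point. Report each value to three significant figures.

At the critical point dD/dt = 0, so k_1 L₀ e^(−k_1 t) = k_a D. Substituting D(t) from the Streeter–Phelps equation and solving for t gives
t_c = ln[(k_a/k_1)(1 − D₀(k_a−k_1)/(k_1 L₀))] / (k_a−k_1).
Here k_a−k_1 = 1.861 d⁻¹ and 1 − D₀(k_a−k_1)/(k_1 L₀) = 1 − 1.02×1.861/(0.189×33.4) = 0.6993, so
t_c = ln(10.85 × 0.6993) / 1.861 = 2.026 / 1.861 = 1.089 d.
D_c = (k_1/k_a) L₀ e^(−k_1 t_c) = (0.189/2.05) × 33.4 × e^(−0.189×1.089) = 0.09220 × 33.4 × 0.8140 = 2.507 mg/L.
x_c = v t_c = 0.475 m/s × 1.089 d × 86400 s/d = 44680 m ≈ 44.7 km.

t_c ≈ 1.09 d; D_c ≈ 2.51 mg/L; x_c ≈ 44.7 km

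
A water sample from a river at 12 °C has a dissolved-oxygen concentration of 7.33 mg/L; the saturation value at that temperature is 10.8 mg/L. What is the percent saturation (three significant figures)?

% saturation = C/C_s × 100 = 7.33/10.8 × 100 = 67.9 %.

67.9 % saturation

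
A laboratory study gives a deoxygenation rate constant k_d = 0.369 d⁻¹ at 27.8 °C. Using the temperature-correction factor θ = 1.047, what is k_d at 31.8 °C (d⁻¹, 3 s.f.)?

k_d ≈ 0.443 d⁻¹

k_d(T₂) = k_d(T₁) · θ^(T₂−T₁) = 0.369 × 1.047^(31.8−27.8)
= 0.369 × 1.047^4.00 = 0.369 × 1.202 = 0.4434 d⁻¹.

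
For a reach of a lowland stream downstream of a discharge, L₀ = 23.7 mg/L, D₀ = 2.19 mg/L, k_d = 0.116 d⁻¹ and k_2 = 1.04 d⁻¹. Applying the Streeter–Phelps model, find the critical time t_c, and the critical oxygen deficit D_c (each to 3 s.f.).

t_c ≈ 0.932 d; D_c ≈ 2.37 mg/L

t_c = [1/(k_2−k_d)] ln[(k_2/k_d)(1 − D₀(k_2−k_d)/(k_d L₀))]
= [1/(1.04−0.116)] ln[(1.04/0.116)(1 − 2.19×0.9240/(0.116×23.7))]
= (1/0.9240) ln[8.966 × 0.2639] = 1.082 × ln(2.366) = 1.082 × 0.8614 = 0.9322 d.
L(t_c) = L₀ e^(−k_d t_c) = 23.7 × 0.8975 = 21.27 mg/L, and at the critical point k_2 D_c = k_d L, so D_c = (0.116/1.04) × 21.27 = 2.373 mg/L.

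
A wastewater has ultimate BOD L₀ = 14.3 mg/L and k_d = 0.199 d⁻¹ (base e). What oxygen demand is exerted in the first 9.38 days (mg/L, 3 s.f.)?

y ≈ 12.1 mg/L

y_t = L₀(1 − e^(−k_d t)) = 14.3 × (1 − e^(−0.199×9.38))
= 14.3 × (1 − 0.1546) = 14.3 × 0.8454 = 12.09 mg/L.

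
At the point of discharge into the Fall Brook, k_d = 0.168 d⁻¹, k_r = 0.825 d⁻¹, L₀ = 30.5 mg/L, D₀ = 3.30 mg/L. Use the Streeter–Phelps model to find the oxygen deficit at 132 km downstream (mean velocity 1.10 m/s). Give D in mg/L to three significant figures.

Travel time t = x/v = 132 km / (1.10 m/s) = 132000 m / 1.10 m/s = 120000 s = 1.389 d.
k_d L₀/(k_r−k_d) = 0.168×30.5/(0.825−0.168) = 5.124/0.6570 = 7.799 mg/L.
e^(−k_d t) = e^(−0.168×1.389) = 0.7919; e^(−k_r t) = e^(−0.825×1.389) = 0.3180.
D = 7.799 × (0.7919 − 0.3180) + 3.30 × 0.3180 = 3.696 + 1.049 = 4.745 mg/L.

D ≈ 4.75 mg/L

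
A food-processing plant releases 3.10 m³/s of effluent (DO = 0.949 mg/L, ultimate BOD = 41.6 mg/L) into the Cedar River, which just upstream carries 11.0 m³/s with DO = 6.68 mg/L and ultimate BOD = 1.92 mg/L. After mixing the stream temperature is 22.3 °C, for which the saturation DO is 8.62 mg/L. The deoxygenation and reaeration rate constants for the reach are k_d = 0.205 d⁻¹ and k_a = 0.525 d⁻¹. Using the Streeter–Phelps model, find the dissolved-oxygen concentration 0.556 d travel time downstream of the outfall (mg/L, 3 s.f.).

DO ≈ 5.24 mg/L

Mixed DO = (11.0×6.68 + 3.10×0.949)/(11.0+3.10) = 76.42/14.10 = 5.420 mg/L.
Mixed L₀ = (11.0×1.92 + 3.10×41.6)/(14.10) = 150.1/14.10 = 10.64 mg/L.
Initial deficit D₀ = C_s − DO₀ = 8.62 − 5.420 = 3.200 mg/L.
D(0.556) = [0.205×10.64/(0.525−0.205)](e^(−0.205×0.556) − e^(−0.525×0.556)) + 3.200 e^(−0.525×0.556)
= 6.819 × (0.8923 − 0.7468) + 3.200 × 0.7468 = 3.382 mg/L.
DO = 8.62 − 3.382 = 5.238 mg/L.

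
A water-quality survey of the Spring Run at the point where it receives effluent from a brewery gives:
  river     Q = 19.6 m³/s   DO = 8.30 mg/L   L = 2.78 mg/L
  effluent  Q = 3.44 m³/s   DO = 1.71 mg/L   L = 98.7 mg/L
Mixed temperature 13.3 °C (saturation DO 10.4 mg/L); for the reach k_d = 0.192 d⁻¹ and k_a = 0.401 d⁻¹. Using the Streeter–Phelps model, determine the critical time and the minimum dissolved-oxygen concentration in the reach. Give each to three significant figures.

t_c ≈ 2.48 d; minimum DO ≈ 5.31 mg/L

Mixed DO = (19.6×8.30 + 3.44×1.71)/(19.6+3.44) = 168.6/23.04 = 7.316 mg/L.
Mixed L₀ = (19.6×2.78 + 3.44×98.7)/(23.04) = 394.0/23.04 = 17.10 mg/L.
Initial deficit D₀ = C_s − DO₀ = 10.4 − 7.316 = 3.084 mg/L.
t_c = (1/0.2090) ln[(0.401/0.192)(1 − 3.084×0.2090/(0.192×17.10))] = 4.785 × ln(1.679) = 2.478 d.
D_c = (0.192/0.401) × 17.10 × e^(−0.192×2.478) = 0.4788 × 17.10 × 0.6214 = 5.088 mg/L.
Minimum DO = 10.4 − 5.088 = 5.312 mg/L.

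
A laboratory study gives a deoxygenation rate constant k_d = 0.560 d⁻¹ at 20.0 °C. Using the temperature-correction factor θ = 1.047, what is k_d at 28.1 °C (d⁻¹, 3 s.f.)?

k_d(T₂) = k_d(T₁) · θ^(T₂−T₁) = 0.560 × 1.047^(28.1−20.0)
= 0.560 × 1.047^8.10 = 0.560 × 1.451 = 0.8124 d⁻¹.

k_d ≈ 0.812 d⁻¹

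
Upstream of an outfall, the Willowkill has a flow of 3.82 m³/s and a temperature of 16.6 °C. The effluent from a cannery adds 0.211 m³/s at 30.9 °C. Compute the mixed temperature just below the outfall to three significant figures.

17.3 °C

Flow-weighted mixing: C = (Q_r C_r + Q_w C_w)/(Q_r + Q_w)
= (3.82×16.6 + 0.211×30.9)/(3.82 + 0.211) = 69.93/4.031 = 17.35 °C.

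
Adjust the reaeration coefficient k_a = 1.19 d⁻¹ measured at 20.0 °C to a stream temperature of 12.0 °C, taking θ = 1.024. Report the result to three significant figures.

k_a ≈ 0.984 d⁻¹

k_a(T₂) = k_a(T₁) · θ^(T₂−T₁) = 1.19 × 1.024^(12.0−20.0)
= 1.19 × 1.024^-8.00 = 1.19 × 0.8272 = 0.9843 d⁻¹.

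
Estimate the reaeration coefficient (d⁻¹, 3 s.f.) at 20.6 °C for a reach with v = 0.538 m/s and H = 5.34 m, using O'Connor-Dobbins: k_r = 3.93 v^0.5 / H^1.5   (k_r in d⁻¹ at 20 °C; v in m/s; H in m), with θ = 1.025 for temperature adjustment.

k_r(20) = 3.93 × 0.538^0.5 / 5.34^1.5 = 3.93 × 0.7335 / 12.34 = 0.2336 d⁻¹.
k_r(20.6) = 0.2336 × 1.025^(20.6−20) = 0.2336 × 1.015 = 0.2371 d⁻¹.

k_r ≈ 0.237 d⁻¹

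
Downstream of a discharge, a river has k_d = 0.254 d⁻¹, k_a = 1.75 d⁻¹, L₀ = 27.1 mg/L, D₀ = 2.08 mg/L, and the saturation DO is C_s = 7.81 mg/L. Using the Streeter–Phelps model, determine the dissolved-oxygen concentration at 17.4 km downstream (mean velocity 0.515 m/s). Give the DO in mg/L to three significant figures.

DO ≈ 4.92 mg/L

Travel time t = x/v = 17.4 km / (0.515 m/s) = 17400 m / 0.515 m/s = 33790 s = 0.3910 d.
k_d L₀/(k_a−k_d) = 0.254×27.1/(1.75−0.254) = 6.883/1.496 = 4.601 mg/L.
e^(−k_d t) = e^(−0.254×0.3910) = 0.9054; e^(−k_a t) = e^(−1.75×0.3910) = 0.5044.
D = 4.601 × (0.9054 − 0.5044) + 2.08 × 0.5044 = 1.845 + 1.049 = 2.894 mg/L.
DO = C_s − D = 7.81 − 2.894 = 4.916 mg/L.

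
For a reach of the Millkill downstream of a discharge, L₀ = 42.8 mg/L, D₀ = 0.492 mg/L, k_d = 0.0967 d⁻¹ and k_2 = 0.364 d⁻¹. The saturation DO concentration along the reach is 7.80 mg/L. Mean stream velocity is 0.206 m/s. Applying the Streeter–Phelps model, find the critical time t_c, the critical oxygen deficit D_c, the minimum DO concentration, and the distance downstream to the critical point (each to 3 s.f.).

t_c ≈ 4.84 d; D_c ≈ 7.12 mg/L; min DO ≈ 0.678 mg/L; x_c ≈ 86.1 km

With k_2/k_d = 3.764 and 1 − D₀(k_2−k_d)/(k_d L₀) = 0.9682,
t_c = ln(3.764 × 0.9682) / (0.364 − 0.0967) = ln(3.645) / 0.2673 = 1.293/0.2673 = 4.838 d.
D_c = (k_d/k_2) L₀ e^(−k_d t_c) = (0.0967/0.364) × 42.8 × e^(−0.0967×4.838) = 0.2657 × 42.8 × 0.6263 = 7.122 mg/L.
Minimum DO = C_s − D_c = 7.80 − 7.122 = 0.6783 mg/L.
x_c = v t_c = 0.206 m/s × 4.838 d × 86400 s/d = 86110 m ≈ 86.1 km.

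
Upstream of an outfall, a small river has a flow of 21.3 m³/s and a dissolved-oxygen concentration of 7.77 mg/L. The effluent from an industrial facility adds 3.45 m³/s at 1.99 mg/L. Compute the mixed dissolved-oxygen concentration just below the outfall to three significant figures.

6.96 mg/L

Flow-weighted mixing: C = (Q_r C_r + Q_w C_w)/(Q_r + Q_w)
= (21.3×7.77 + 3.45×1.99)/(21.3 + 3.45) = 172.4/24.75 = 6.964 mg/L.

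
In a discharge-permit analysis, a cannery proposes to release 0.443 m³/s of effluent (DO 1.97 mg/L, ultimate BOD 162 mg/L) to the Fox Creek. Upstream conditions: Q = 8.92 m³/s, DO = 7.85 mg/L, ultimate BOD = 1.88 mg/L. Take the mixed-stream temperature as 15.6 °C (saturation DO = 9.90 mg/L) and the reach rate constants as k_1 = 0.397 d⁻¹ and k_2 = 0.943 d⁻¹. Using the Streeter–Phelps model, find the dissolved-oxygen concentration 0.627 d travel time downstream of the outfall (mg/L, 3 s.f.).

Mixed DO = (8.92×7.85 + 0.443×1.97)/(8.92+0.443) = 70.89/9.363 = 7.572 mg/L.
Mixed L₀ = (8.92×1.88 + 0.443×162)/(9.363) = 88.54/9.363 = 9.456 mg/L.
Initial deficit D₀ = C_s − DO₀ = 9.90 − 7.572 = 2.328 mg/L.
D(0.627) = [0.397×9.456/(0.943−0.397)](e^(−0.397×0.627) − e^(−0.943×0.627)) + 2.328 e^(−0.943×0.627)
= 6.875 × (0.7796 − 0.5536) + 2.328 × 0.5536 = 2.843 mg/L.
DO = 9.90 − 2.843 = 7.057 mg/L.

DO ≈ 7.06 mg/L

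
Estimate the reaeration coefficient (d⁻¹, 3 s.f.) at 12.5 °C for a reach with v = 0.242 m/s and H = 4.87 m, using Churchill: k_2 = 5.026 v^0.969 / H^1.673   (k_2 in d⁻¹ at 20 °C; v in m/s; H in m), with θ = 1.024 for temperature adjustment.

k_2(20) = 5.026 × 0.242^0.969 / 4.87^1.673 = 5.026 × 0.2529 / 14.13 = 0.08993 d⁻¹.
k_2(12.5) = 0.08993 × 1.024^(12.5−20) = 0.08993 × 0.8370 = 0.07528 d⁻¹.

k_2 ≈ 0.0753 d⁻¹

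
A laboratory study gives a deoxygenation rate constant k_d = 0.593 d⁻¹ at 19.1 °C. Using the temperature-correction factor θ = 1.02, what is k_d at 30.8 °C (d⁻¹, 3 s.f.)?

k_d ≈ 0.748 d⁻¹

k_d(T₂) = k_d(T₁) · θ^(T₂−T₁) = 0.593 × 1.02^(30.8−19.1)
= 0.593 × 1.02^11.7 = 0.593 × 1.261 = 0.7476 d⁻¹.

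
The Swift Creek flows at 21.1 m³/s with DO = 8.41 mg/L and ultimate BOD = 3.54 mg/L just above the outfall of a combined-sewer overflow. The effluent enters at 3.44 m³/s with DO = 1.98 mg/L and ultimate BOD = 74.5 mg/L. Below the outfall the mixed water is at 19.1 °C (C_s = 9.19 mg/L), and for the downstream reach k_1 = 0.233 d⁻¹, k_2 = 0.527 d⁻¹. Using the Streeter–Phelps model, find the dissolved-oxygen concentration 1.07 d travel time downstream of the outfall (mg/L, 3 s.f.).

Mixed DO = (21.1×8.41 + 3.44×1.98)/(21.1+3.44) = 184.3/24.54 = 7.509 mg/L.
Mixed L₀ = (21.1×3.54 + 3.44×74.5)/(24.54) = 331.0/24.54 = 13.49 mg/L.
Initial deficit D₀ = C_s − DO₀ = 9.19 − 7.509 = 1.681 mg/L.
D(1.07) = [0.233×13.49/(0.527−0.233)](e^(−0.233×1.07) − e^(−0.527×1.07)) + 1.681 e^(−0.527×1.07)
= 10.69 × (0.7793 − 0.5690) + 1.681 × 0.5690 = 3.205 mg/L.
DO = 9.19 − 3.205 = 5.985 mg/L.

DO ≈ 5.98 mg/L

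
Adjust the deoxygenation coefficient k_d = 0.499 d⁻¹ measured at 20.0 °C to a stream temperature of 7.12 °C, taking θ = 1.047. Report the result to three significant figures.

k_d(T₂) = k_d(T₁) · θ^(T₂−T₁) = 0.499 × 1.047^(7.12−20.0)
= 0.499 × 1.047^-12.9 = 0.499 × 0.5535 = 0.2762 d⁻¹.

k_d ≈ 0.276 d⁻¹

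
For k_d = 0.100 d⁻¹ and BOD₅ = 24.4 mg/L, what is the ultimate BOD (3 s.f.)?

L₀ ≈ 62.0 mg/L

BOD₅ = L₀(1 − e^(−5k_d)) ⇒ L₀ = BOD₅ / (1 − e^(−5×0.100))
= 24.4 / (1 − 0.6065) = 24.4 / 0.3935 = 62.01 mg/L.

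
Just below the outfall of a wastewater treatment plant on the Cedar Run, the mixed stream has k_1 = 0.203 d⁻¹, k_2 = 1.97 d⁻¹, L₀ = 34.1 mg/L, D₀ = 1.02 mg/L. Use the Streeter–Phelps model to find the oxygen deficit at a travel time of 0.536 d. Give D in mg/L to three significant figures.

k_1 L₀/(k_2−k_1) = 0.203×34.1/(1.97−0.203) = 6.922/1.767 = 3.918 mg/L.
e^(−k_1 t) = e^(−0.203×0.5360) = 0.8969; e^(−k_2 t) = e^(−1.97×0.5360) = 0.3479.
D = 3.918 × (0.8969 − 0.3479) + 1.02 × 0.3479 = 2.151 + 0.3548 = 2.506 mg/L.

D ≈ 2.51 mg/L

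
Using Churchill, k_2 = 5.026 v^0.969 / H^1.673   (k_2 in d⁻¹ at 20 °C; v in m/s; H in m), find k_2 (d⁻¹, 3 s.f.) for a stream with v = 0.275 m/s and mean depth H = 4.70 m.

k_2 ≈ 0.108 d⁻¹

k_2 = 5.026 × 0.275^0.969 / 4.70^1.673 = 5.026 × 0.2862 / 13.32 = 0.1080 d⁻¹.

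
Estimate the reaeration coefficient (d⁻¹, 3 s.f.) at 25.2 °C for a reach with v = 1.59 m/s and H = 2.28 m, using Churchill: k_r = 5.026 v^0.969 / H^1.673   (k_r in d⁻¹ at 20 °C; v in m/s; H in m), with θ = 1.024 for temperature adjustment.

k_r(20) = 5.026 × 1.59^0.969 / 2.28^1.673 = 5.026 × 1.567 / 3.970 = 1.984 d⁻¹.
k_r(25.2) = 1.984 × 1.024^(25.2−20) = 1.984 × 1.131 = 2.244 d⁻¹.

k_r ≈ 2.24 d⁻¹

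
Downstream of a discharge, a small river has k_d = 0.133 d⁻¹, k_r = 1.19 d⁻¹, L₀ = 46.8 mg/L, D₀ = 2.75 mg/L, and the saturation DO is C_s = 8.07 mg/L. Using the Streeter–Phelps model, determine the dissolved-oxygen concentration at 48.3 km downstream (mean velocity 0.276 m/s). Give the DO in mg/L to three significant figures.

DO ≈ 3.85 mg/L

Travel time t = x/v = 48.3 km / (0.276 m/s) = 48300 m / 0.276 m/s = 175000 s = 2.025 d.
k_d L₀/(k_r−k_d) = 0.133×46.8/(1.19−0.133) = 6.224/1.057 = 5.889 mg/L.
e^(−k_d t) = e^(−0.133×2.025) = 0.7638; e^(−k_r t) = e^(−1.19×2.025) = 0.08979.
D = 5.889 × (0.7638 − 0.08979) + 2.75 × 0.08979 = 3.969 + 0.2469 = 4.216 mg/L.
DO = C_s − D = 8.07 − 4.216 = 3.854 mg/L.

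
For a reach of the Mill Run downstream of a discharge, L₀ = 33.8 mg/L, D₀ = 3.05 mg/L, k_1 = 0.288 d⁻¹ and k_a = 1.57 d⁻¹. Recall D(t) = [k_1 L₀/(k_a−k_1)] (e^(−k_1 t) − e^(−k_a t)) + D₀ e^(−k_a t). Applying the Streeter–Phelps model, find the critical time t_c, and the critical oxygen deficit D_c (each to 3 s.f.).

At the critical point dD/dt = 0, so k_1 L₀ e^(−k_1 t) = k_a D. Substituting D(t) from the Streeter–Phelps equation and solving for t gives
t_c = ln[(k_a/k_1)(1 − D₀(k_a−k_1)/(k_1 L₀))] / (k_a−k_1).
Here k_a−k_1 = 1.282 d⁻¹ and 1 − D₀(k_a−k_1)/(k_1 L₀) = 1 − 3.05×1.282/(0.288×33.8) = 0.5983, so
t_c = ln(5.451 × 0.5983) / 1.282 = 1.182 / 1.282 = 0.9222 d.
L(t_c) = L₀ e^(−k_1 t_c) = 33.8 × 0.7668 = 25.92 mg/L, and at the critical point k_a D_c = k_1 L, so D_c = (0.288/1.57) × 25.92 = 4.754 mg/L.

t_c ≈ 0.922 d; D_c ≈ 4.75 mg/L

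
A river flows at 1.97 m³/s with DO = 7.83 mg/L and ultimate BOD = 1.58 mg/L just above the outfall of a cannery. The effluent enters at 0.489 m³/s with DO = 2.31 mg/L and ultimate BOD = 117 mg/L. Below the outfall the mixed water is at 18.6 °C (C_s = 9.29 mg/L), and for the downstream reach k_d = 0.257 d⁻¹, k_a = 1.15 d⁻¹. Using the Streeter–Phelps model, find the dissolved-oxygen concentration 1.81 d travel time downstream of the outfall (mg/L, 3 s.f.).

Mixed DO = (1.97×7.83 + 0.489×2.31)/(1.97+0.489) = 16.55/2.459 = 6.732 mg/L.
Mixed L₀ = (1.97×1.58 + 0.489×117)/(2.459) = 60.33/2.459 = 24.53 mg/L.
Initial deficit D₀ = C_s − DO₀ = 9.29 − 6.732 = 2.558 mg/L.
D(1.81) = [0.257×24.53/(1.15−0.257)](e^(−0.257×1.81) − e^(−1.15×1.81)) + 2.558 e^(−1.15×1.81)
= 7.060 × (0.6280 − 0.1247) + 2.558 × 0.1247 = 3.872 mg/L.
DO = 9.29 − 3.872 = 5.418 mg/L.

DO ≈ 5.42 mg/L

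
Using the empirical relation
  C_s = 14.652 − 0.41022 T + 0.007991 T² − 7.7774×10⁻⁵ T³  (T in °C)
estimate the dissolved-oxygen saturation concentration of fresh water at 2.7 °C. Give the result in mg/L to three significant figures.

C_s = 14.652 − 0.41022×2.7 + 0.007991×2.7² − 7.7774×10⁻⁵×2.7³ = 13.60 mg/L.

C_s ≈ 13.6 mg/L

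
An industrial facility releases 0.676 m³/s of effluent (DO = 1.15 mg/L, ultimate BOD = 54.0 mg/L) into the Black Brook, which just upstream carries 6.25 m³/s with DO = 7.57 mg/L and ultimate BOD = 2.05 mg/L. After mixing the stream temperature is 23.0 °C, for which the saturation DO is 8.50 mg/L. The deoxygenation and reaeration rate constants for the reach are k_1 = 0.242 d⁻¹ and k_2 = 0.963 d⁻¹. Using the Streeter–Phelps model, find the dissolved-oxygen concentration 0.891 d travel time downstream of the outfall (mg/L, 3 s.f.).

Mixed DO = (6.25×7.57 + 0.676×1.15)/(6.25+0.676) = 48.09/6.926 = 6.943 mg/L.
Mixed L₀ = (6.25×2.05 + 0.676×54.0)/(6.926) = 49.32/6.926 = 7.120 mg/L.
Initial deficit D₀ = C_s − DO₀ = 8.50 − 6.943 = 1.557 mg/L.
D(0.891) = [0.242×7.120/(0.963−0.242)](e^(−0.242×0.891) − e^(−0.963×0.891)) + 1.557 e^(−0.963×0.891)
= 2.390 × (0.8060 − 0.4240) + 1.557 × 0.4240 = 1.573 mg/L.
DO = 8.50 − 1.573 = 6.927 mg/L.

DO ≈ 6.93 mg/L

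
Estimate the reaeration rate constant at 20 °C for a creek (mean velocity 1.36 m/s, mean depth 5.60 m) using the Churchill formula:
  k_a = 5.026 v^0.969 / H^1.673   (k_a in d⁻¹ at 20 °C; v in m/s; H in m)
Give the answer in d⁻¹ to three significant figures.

k_a = 5.026 × 1.36^0.969 / 5.60^1.673 = 5.026 × 1.347 / 17.85 = 0.3792 d⁻¹.

k_a ≈ 0.379 d⁻¹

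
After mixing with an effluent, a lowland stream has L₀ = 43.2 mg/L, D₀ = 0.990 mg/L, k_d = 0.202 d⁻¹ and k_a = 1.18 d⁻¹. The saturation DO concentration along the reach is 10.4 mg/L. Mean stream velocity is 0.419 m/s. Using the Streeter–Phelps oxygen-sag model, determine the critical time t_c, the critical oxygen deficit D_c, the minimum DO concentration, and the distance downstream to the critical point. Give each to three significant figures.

t_c ≈ 1.68 d; D_c ≈ 5.26 mg/L; min DO ≈ 5.14 mg/L; x_c ≈ 61.0 km

t_c = [1/(k_a−k_d)] ln[(k_a/k_d)(1 − D₀(k_a−k_d)/(k_d L₀))]
= [1/(1.18−0.202)] ln[(1.18/0.202)(1 − 0.990×0.9780/(0.202×43.2))]
= (1/0.9780) ln[5.842 × 0.8890] = 1.022 × ln(5.193) = 1.022 × 1.647 = 1.684 d.
L(t_c) = L₀ e^(−k_d t_c) = 43.2 × 0.7116 = 30.74 mg/L, and at the critical point k_a D_c = k_d L, so D_c = (0.202/1.18) × 30.74 = 5.262 mg/L.
Minimum DO = C_s − D_c = 10.4 − 5.262 = 5.138 mg/L.
x_c = v t_c = 0.419 m/s × 1.684 d × 86400 s/d = 60980 m ≈ 61.0 km.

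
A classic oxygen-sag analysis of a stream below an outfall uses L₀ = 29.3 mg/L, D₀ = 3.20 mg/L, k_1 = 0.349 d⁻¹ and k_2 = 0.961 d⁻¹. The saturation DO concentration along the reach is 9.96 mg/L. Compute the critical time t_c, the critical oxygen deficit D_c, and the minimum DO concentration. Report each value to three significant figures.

At the critical point dD/dt = 0, so k_1 L₀ e^(−k_1 t) = k_2 D. Substituting D(t) from the Streeter–Phelps equation and solving for t gives
t_c = ln[(k_2/k_1)(1 − D₀(k_2−k_1)/(k_1 L₀))] / (k_2−k_1).
Here k_2−k_1 = 0.6120 d⁻¹ and 1 − D₀(k_2−k_1)/(k_1 L₀) = 1 − 3.20×0.6120/(0.349×29.3) = 0.8085, so
t_c = ln(2.754 × 0.8085) / 0.6120 = 0.8003 / 0.6120 = 1.308 d.
L(t_c) = L₀ e^(−k_1 t_c) = 29.3 × 0.6336 = 18.56 mg/L, and at the critical point k_2 D_c = k_1 L, so D_c = (0.349/0.961) × 18.56 = 6.742 mg/L.
Minimum DO = C_s − D_c = 9.96 − 6.742 = 3.218 mg/L.

t_c ≈ 1.31 d; D_c ≈ 6.74 mg/L; min DO ≈ 3.22 mg/L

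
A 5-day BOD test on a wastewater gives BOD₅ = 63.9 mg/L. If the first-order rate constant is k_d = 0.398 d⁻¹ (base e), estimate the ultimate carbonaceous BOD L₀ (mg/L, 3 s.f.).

L₀ ≈ 74.0 mg/L

BOD₅ = L₀(1 − e^(−5k_d)) ⇒ L₀ = BOD₅ / (1 − e^(−5×0.398))
= 63.9 / (1 − 0.1367) = 63.9 / 0.8633 = 74.02 mg/L.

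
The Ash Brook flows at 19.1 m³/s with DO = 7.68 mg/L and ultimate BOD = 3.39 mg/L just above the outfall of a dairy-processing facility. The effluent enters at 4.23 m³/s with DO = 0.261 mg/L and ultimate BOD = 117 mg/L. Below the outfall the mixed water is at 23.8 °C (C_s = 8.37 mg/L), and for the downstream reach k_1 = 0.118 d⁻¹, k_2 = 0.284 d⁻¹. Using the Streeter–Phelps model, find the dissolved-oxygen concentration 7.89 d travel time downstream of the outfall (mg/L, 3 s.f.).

DO ≈ 3.25 mg/L

Mixed DO = (19.1×7.68 + 4.23×0.261)/(19.1+4.23) = 147.8/23.33 = 6.335 mg/L.
Mixed L₀ = (19.1×3.39 + 4.23×117)/(23.33) = 559.7/23.33 = 23.99 mg/L.
Initial deficit D₀ = C_s − DO₀ = 8.37 − 6.335 = 2.035 mg/L.
D(7.89) = [0.118×23.99/(0.284−0.118)](e^(−0.118×7.89) − e^(−0.284×7.89)) + 2.035 e^(−0.284×7.89)
= 17.05 × (0.3942 − 0.1064) + 2.035 × 0.1064 = 5.124 mg/L.
DO = 8.37 − 5.124 = 3.246 mg/L.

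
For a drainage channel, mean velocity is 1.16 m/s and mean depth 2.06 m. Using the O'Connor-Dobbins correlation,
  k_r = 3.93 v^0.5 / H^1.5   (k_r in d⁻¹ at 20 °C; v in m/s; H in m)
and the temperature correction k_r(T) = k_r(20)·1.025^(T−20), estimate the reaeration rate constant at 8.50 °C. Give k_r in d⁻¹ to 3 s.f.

k_r(20) = 3.93 × 1.16^0.5 / 2.06^1.5 = 3.93 × 1.077 / 2.957 = 1.432 d⁻¹.
k_r(8.50) = 1.432 × 1.025^(8.50−20) = 1.432 × 0.7528 = 1.078 d⁻¹.

k_r ≈ 1.08 d⁻¹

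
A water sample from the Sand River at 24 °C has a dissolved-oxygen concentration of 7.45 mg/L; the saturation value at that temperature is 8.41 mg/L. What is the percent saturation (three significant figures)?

% saturation = C/C_s × 100 = 7.45/8.41 × 100 = 88.6 %.

88.6 % saturation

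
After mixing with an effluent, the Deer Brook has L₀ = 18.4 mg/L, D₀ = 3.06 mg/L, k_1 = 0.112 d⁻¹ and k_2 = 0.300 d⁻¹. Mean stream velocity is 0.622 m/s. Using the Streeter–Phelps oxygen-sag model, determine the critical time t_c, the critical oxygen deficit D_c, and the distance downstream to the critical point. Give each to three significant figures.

t_c ≈ 3.50 d; D_c ≈ 4.64 mg/L; x_c ≈ 188 km

With k_2/k_1 = 2.679 and 1 − D₀(k_2−k_1)/(k_1 L₀) = 0.7208,
t_c = ln(2.679 × 0.7208) / (0.300 − 0.112) = ln(1.931) / 0.1880 = 0.6580/0.1880 = 3.500 d.
L(t_c) = L₀ e^(−k_1 t_c) = 18.4 × 0.6757 = 12.43 mg/L, and at the critical point k_2 D_c = k_1 L, so D_c = (0.112/0.300) × 12.43 = 4.642 mg/L.
x_c = v t_c = 0.622 m/s × 3.500 d × 86400 s/d = 188100 m ≈ 188 km.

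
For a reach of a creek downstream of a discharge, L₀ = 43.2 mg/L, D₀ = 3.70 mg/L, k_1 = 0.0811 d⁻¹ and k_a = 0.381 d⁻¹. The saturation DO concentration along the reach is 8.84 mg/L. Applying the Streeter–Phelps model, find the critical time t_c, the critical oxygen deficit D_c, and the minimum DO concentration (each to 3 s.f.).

t_c ≈ 3.89 d; D_c ≈ 6.71 mg/L; min DO ≈ 2.13 mg/L

t_c = [1/(k_a−k_1)] ln[(k_a/k_1)(1 − D₀(k_a−k_1)/(k_1 L₀))]
= [1/(0.381−0.0811)] ln[(0.381/0.0811)(1 − 3.70×0.2999/(0.0811×43.2))]
= (1/0.2999) ln[4.698 × 0.6833] = 3.334 × ln(3.210) = 3.334 × 1.166 = 3.889 d.
D_c = (k_1/k_a) L₀ e^(−k_1 t_c) = (0.0811/0.381) × 43.2 × e^(−0.0811×3.889) = 0.2129 × 43.2 × 0.7295 = 6.708 mg/L.
Minimum DO = C_s − D_c = 8.84 − 6.708 = 2.132 mg/L.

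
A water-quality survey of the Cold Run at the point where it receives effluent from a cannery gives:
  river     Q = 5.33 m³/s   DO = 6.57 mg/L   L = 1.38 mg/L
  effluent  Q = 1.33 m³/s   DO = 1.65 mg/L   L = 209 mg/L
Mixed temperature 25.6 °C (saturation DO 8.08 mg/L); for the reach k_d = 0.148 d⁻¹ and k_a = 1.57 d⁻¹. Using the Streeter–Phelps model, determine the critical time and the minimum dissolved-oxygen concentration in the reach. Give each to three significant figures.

Mixed DO = (5.33×6.57 + 1.33×1.65)/(5.33+1.33) = 37.21/6.660 = 5.587 mg/L.
Mixed L₀ = (5.33×1.38 + 1.33×209)/(6.660) = 285.3/6.660 = 42.84 mg/L.
Initial deficit D₀ = C_s − DO₀ = 8.08 − 5.587 = 2.493 mg/L.
t_c = (1/1.422) ln[(1.57/0.148)(1 − 2.493×1.422/(0.148×42.84))] = 0.7032 × ln(4.678) = 1.085 d.
D_c = (0.148/1.57) × 42.84 × e^(−0.148×1.085) = 0.09427 × 42.84 × 0.8516 = 3.439 mg/L.
Minimum DO = 8.08 − 3.439 = 4.641 mg/L.

t_c ≈ 1.09 d; minimum DO ≈ 4.64 mg/L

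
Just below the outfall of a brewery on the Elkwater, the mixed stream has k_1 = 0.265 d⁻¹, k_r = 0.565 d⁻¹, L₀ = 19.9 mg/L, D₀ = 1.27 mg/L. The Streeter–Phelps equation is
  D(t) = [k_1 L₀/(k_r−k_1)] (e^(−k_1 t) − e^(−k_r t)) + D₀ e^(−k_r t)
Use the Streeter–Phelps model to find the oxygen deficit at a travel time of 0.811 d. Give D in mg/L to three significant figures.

D ≈ 3.87 mg/L

k_1 L₀/(k_r−k_1) = 0.265×19.9/(0.565−0.265) = 5.274/0.3000 = 17.58 mg/L.
e^(−k_1 t) = e^(−0.265×0.8110) = 0.8066; e^(−k_r t) = e^(−0.565×0.8110) = 0.6324.
D = 17.58 × (0.8066 − 0.6324) + 1.27 × 0.6324 = 3.062 + 0.8032 = 3.865 mg/L.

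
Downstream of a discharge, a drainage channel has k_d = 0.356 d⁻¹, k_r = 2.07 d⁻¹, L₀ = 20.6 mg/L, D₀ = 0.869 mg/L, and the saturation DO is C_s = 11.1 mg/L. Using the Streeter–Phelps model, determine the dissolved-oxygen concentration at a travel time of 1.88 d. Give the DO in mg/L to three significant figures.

k_d L₀/(k_r−k_d) = 0.356×20.6/(2.07−0.356) = 7.334/1.714 = 4.279 mg/L.
e^(−k_d t) = e^(−0.356×1.880) = 0.5121; e^(−k_r t) = e^(−2.07×1.880) = 0.02041.
D = 4.279 × (0.5121 − 0.02041) + 0.869 × 0.02041 = 2.104 + 0.01774 = 2.121 mg/L.
DO = C_s − D = 11.1 − 2.121 = 8.979 mg/L.

DO ≈ 8.98 mg/L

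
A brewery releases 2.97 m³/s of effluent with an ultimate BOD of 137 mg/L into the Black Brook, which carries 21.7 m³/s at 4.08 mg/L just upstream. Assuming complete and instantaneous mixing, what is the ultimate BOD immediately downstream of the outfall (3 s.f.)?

Flow-weighted mixing: C = (Q_r C_r + Q_w C_w)/(Q_r + Q_w)
= (21.7×4.08 + 2.97×137)/(21.7 + 2.97) = 495.4/24.67 = 20.08 mg/L.

20.1 mg/L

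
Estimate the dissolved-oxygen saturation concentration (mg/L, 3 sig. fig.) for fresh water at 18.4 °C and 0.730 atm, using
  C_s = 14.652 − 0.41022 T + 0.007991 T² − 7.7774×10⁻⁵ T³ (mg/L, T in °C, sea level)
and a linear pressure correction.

C_s ≈ 6.81 mg/L

At sea level: C_s = 14.652 − 0.41022×18.4 + 0.007991×18.4² − 7.7774×10⁻⁵×18.4³ = 9.325 mg/L.
Pressure correction: C_s' = 9.325 × 0.730 = 6.807 mg/L.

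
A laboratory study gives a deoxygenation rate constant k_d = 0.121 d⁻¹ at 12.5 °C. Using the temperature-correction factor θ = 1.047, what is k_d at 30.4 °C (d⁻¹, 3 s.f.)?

k_d ≈ 0.275 d⁻¹

k_d(T₂) = k_d(T₁) · θ^(T₂−T₁) = 0.121 × 1.047^(30.4−12.5)
= 0.121 × 1.047^17.9 = 0.121 × 2.275 = 0.2753 d⁻¹.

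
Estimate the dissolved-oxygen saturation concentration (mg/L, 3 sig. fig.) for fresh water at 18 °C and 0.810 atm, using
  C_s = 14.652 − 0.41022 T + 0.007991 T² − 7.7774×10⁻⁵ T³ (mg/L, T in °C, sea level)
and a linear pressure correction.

At sea level: C_s = 14.652 − 0.41022×18 + 0.007991×18² − 7.7774×10⁻⁵×18³ = 9.404 mg/L.
Pressure correction: C_s' = 9.404 × 0.810 = 7.617 mg/L.

C_s ≈ 7.62 mg/L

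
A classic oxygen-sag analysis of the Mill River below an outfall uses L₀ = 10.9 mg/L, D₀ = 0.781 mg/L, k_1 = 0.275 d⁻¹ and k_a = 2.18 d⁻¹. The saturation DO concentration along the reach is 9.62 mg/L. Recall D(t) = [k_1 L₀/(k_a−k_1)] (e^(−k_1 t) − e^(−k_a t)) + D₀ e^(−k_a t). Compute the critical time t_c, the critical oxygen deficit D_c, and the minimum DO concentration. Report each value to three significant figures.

t_c ≈ 0.727 d; D_c ≈ 1.13 mg/L; min DO ≈ 8.49 mg/L

t_c = [1/(k_a−k_1)] ln[(k_a/k_1)(1 − D₀(k_a−k_1)/(k_1 L₀))]
= [1/(2.18−0.275)] ln[(2.18/0.275)(1 − 0.781×1.905/(0.275×10.9))]
= (1/1.905) ln[7.927 × 0.5037] = 0.5249 × ln(3.993) = 0.5249 × 1.384 = 0.7267 d.
D_c = (k_1/k_a) L₀ e^(−k_1 t_c) = (0.275/2.18) × 10.9 × e^(−0.275×0.7267) = 0.1261 × 10.9 × 0.8189 = 1.126 mg/L.
Minimum DO = C_s − D_c = 9.62 − 1.126 = 8.494 mg/L.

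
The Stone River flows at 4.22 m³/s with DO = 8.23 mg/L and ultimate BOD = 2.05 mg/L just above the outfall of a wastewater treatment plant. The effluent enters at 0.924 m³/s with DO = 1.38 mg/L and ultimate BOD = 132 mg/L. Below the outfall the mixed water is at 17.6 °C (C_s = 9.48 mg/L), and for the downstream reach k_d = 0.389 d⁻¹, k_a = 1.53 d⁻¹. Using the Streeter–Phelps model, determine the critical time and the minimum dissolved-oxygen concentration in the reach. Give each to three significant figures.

t_c ≈ 0.904 d; minimum DO ≈ 4.94 mg/L

Mixed DO = (4.22×8.23 + 0.924×1.38)/(4.22+0.924) = 36.01/5.144 = 7.000 mg/L.
Mixed L₀ = (4.22×2.05 + 0.924×132)/(5.144) = 130.6/5.144 = 25.39 mg/L.
Initial deficit D₀ = C_s − DO₀ = 9.48 − 7.000 = 2.480 mg/L.
t_c = (1/1.141) ln[(1.53/0.389)(1 − 2.480×1.141/(0.389×25.39))] = 0.8764 × ln(2.806) = 0.9043 d.
D_c = (0.389/1.53) × 25.39 × e^(−0.389×0.9043) = 0.2542 × 25.39 × 0.7034 = 4.541 mg/L.
Minimum DO = 9.48 − 4.541 = 4.939 mg/L.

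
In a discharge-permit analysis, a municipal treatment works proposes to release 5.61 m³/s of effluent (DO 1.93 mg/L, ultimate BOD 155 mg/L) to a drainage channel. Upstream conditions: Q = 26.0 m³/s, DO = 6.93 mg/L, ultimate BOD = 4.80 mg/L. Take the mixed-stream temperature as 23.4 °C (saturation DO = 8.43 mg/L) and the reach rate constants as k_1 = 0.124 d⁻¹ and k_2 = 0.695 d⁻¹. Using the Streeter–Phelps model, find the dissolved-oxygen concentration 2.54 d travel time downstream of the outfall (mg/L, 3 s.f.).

DO ≈ 4.20 mg/L

Mixed DO = (26.0×6.93 + 5.61×1.93)/(26.0+5.61) = 191.0/31.61 = 6.043 mg/L.
Mixed L₀ = (26.0×4.80 + 5.61×155)/(31.61) = 994.4/31.61 = 31.46 mg/L.
Initial deficit D₀ = C_s − DO₀ = 8.43 − 6.043 = 2.387 mg/L.
D(2.54) = [0.124×31.46/(0.695−0.124)](e^(−0.124×2.54) − e^(−0.695×2.54)) + 2.387 e^(−0.695×2.54)
= 6.831 × (0.7298 − 0.1711) + 2.387 × 0.1711 = 4.225 mg/L.
DO = 8.43 − 4.225 = 4.205 mg/L.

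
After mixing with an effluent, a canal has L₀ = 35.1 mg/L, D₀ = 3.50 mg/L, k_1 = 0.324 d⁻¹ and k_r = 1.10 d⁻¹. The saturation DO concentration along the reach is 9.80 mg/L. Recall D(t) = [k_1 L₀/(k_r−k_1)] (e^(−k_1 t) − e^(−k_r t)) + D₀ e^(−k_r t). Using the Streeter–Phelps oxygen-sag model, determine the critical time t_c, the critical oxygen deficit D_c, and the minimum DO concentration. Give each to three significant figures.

With k_r/k_1 = 3.395 and 1 − D₀(k_r−k_1)/(k_1 L₀) = 0.7612,
t_c = ln(3.395 × 0.7612) / (1.10 − 0.324) = ln(2.584) / 0.7760 = 0.9494/0.7760 = 1.223 d.
D_c = (k_1/k_r) L₀ e^(−k_1 t_c) = (0.324/1.10) × 35.1 × e^(−0.324×1.223) = 0.2945 × 35.1 × 0.6727 = 6.955 mg/L.
Minimum DO = C_s − D_c = 9.80 − 6.955 = 2.845 mg/L.

t_c ≈ 1.22 d; D_c ≈ 6.96 mg/L; min DO ≈ 2.84 mg/L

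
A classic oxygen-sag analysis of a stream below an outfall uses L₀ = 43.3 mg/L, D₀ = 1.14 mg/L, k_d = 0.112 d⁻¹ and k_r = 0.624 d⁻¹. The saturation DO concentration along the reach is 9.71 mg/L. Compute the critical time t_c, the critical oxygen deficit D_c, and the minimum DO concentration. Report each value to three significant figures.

At the critical point dD/dt = 0, so k_d L₀ e^(−k_d t) = k_r D. Substituting D(t) from the Streeter–Phelps equation and solving for t gives
t_c = ln[(k_r/k_d)(1 − D₀(k_r−k_d)/(k_d L₀))] / (k_r−k_d).
Here k_r−k_d = 0.5120 d⁻¹ and 1 − D₀(k_r−k_d)/(k_d L₀) = 1 − 1.14×0.5120/(0.112×43.3) = 0.8796, so
t_c = ln(5.571 × 0.8796) / 0.5120 = 1.589 / 0.5120 = 3.104 d.
L(t_c) = L₀ e^(−k_d t_c) = 43.3 × 0.7063 = 30.58 mg/L, and at the critical point k_r D_c = k_d L, so D_c = (0.112/0.624) × 30.58 = 5.489 mg/L.
Minimum DO = C_s − D_c = 9.71 − 5.489 = 4.221 mg/L.

t_c ≈ 3.10 d; D_c ≈ 5.49 mg/L; min DO ≈ 4.22 mg/L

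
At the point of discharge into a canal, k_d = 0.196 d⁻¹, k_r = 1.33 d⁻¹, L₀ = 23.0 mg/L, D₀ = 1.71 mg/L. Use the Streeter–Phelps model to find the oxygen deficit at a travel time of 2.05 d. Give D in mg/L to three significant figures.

D ≈ 2.51 mg/L

k_d L₀/(k_r−k_d) = 0.196×23.0/(1.33−0.196) = 4.508/1.134 = 3.975 mg/L.
e^(−k_d t) = e^(−0.196×2.050) = 0.6691; e^(−k_r t) = e^(−1.33×2.050) = 0.06545.
D = 3.975 × (0.6691 − 0.06545) + 1.71 × 0.06545 = 2.400 + 0.1119 = 2.512 mg/L.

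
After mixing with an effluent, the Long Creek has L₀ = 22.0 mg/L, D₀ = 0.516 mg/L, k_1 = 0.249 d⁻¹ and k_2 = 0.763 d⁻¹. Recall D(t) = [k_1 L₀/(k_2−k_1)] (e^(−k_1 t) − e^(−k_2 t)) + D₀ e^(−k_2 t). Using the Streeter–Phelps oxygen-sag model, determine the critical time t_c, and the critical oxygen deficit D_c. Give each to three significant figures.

t_c = [1/(k_2−k_1)] ln[(k_2/k_1)(1 − D₀(k_2−k_1)/(k_1 L₀))]
= [1/(0.763−0.249)] ln[(0.763/0.249)(1 − 0.516×0.5140/(0.249×22.0))]
= (1/0.5140) ln[3.064 × 0.9516] = 1.946 × ln(2.916) = 1.946 × 1.070 = 2.082 d.
D_c = (k_1/k_2) L₀ e^(−k_1 t_c) = (0.249/0.763) × 22.0 × e^(−0.249×2.082) = 0.3263 × 22.0 × 0.5955 = 4.275 mg/L.

t_c ≈ 2.08 d; D_c ≈ 4.28 mg/L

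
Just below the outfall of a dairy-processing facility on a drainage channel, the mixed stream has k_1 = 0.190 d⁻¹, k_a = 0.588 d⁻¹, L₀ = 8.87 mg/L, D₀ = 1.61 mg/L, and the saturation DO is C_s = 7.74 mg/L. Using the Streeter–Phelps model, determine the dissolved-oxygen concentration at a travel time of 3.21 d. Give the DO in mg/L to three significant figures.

DO ≈ 5.84 mg/L

k_1 L₀/(k_a−k_1) = 0.190×8.87/(0.588−0.190) = 1.685/0.3980 = 4.234 mg/L.
e^(−k_1 t) = e^(−0.190×3.210) = 0.5434; e^(−k_a t) = e^(−0.588×3.210) = 0.1515.
D = 4.234 × (0.5434 − 0.1515) + 1.61 × 0.1515 = 1.660 + 0.2438 = 1.904 mg/L.
DO = C_s − D = 7.74 − 1.904 = 5.836 mg/L.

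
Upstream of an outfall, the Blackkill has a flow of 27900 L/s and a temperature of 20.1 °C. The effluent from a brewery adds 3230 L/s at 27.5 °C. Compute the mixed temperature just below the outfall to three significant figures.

Flow-weighted mixing: C = (Q_r C_r + Q_w C_w)/(Q_r + Q_w)
= (27900×20.1 + 3230×27.5)/(27900 + 3230) = 649600/31130 = 20.87 °C.

20.9 °C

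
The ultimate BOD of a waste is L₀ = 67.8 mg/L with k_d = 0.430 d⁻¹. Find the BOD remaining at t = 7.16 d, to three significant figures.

L ≈ 3.12 mg/L

L_t = L₀ e^(−k_d t) = 67.8 × e^(−0.430×7.16) = 67.8 × 0.04601 = 3.120 mg/L.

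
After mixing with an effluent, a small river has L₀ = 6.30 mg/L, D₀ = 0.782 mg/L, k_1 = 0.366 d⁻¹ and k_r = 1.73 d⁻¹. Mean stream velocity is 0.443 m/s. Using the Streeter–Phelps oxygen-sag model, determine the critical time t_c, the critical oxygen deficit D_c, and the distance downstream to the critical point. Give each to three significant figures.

With k_r/k_1 = 4.727 and 1 − D₀(k_r−k_1)/(k_1 L₀) = 0.5374,
t_c = ln(4.727 × 0.5374) / (1.73 − 0.366) = ln(2.540) / 1.364 = 0.9322/1.364 = 0.6835 d.
L(t_c) = L₀ e^(−k_1 t_c) = 6.30 × 0.7787 = 4.906 mg/L, and at the critical point k_r D_c = k_1 L, so D_c = (0.366/1.73) × 4.906 = 1.038 mg/L.
x_c = v t_c = 0.443 m/s × 0.6835 d × 86400 s/d = 26160 m ≈ 26.2 km.

t_c ≈ 0.683 d; D_c ≈ 1.04 mg/L; x_c ≈ 26.2 km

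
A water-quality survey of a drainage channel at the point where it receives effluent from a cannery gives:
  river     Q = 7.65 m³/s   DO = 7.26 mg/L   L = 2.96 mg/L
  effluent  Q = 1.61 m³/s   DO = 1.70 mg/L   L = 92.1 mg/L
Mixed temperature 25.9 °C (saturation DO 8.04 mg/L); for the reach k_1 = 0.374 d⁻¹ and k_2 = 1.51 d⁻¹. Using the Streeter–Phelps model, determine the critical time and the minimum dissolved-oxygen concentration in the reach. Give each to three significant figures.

t_c ≈ 0.930 d; minimum DO ≈ 4.81 mg/L

Mixed DO = (7.65×7.26 + 1.61×1.70)/(7.65+1.61) = 58.28/9.260 = 6.293 mg/L.
Mixed L₀ = (7.65×2.96 + 1.61×92.1)/(9.260) = 170.9/9.260 = 18.46 mg/L.
Initial deficit D₀ = C_s − DO₀ = 8.04 − 6.293 = 1.747 mg/L.
t_c = (1/1.136) ln[(1.51/0.374)(1 − 1.747×1.136/(0.374×18.46))] = 0.8803 × ln(2.877) = 0.9302 d.
D_c = (0.374/1.51) × 18.46 × e^(−0.374×0.9302) = 0.2477 × 18.46 × 0.7062 = 3.228 mg/L.
Minimum DO = 8.04 − 3.228 = 4.812 mg/L.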